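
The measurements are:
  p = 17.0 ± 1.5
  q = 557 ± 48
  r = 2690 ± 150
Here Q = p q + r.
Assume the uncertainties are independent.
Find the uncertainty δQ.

1180

Let w = p·q = 9470. δw/w = √((1·δp/p)² + (1·δq/q)²) = √(0.00779 + 0.00743) = 0.123, so δw = 1170.
Q = w + r: δQ = √(δw² + δr²) = √(1.36e+06 + 22500) = 1180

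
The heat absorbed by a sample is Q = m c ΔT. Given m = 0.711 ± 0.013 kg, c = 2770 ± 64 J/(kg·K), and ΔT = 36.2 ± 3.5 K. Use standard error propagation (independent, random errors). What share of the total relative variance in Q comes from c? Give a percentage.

(δQ/Q)² = (1·δm/m)² + (1·δc/c)² + (1·δΔT/ΔT)²
  m term: (1×0.0183)² = 0.000334
  c term: (1×0.0231)² = 0.000534
  ΔT term: (1×0.0967)² = 0.00935
Total = 0.0102. Share from c = 0.000534/0.0102 = 0.0523.

5.23%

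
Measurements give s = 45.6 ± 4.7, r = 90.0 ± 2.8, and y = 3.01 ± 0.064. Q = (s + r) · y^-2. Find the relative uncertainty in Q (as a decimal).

0.0586

Let u = s + r = 136. δu = √(δs² + δr²) = √(22.1 + 7.84) = 5.47, so δu/u = 0.0403.
Q is then a monomial in u, y:
δQ/Q = √((δu/u)² + (-2·δy/y)²) = √(0.00163 + 0.00181) = 0.0586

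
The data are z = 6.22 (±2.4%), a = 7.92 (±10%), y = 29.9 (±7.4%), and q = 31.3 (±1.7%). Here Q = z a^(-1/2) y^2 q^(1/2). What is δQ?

1750

Since Q is a product/quotient, work with relative uncertainties:
  (1·δz/z)² = (1×0.0240)² = 0.000576;  (−½·δa/a)² = (-0.5×0.100)² = 0.00250;  (2·δy/y)² = (2×0.0740)² = 0.0219;  (½·δq/q)² = (0.5×0.0170)² = 7.23e-05
δQ/Q = √(0.0251) = 0.158
Q = 11100, so δQ = 0.158 × 11100 = 1750.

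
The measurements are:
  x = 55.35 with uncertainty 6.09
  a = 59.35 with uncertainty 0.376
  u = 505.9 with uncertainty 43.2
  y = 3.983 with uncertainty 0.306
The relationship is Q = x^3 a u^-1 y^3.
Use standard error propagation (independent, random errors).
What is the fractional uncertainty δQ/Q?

0.412

Each factor contributes (exponent × relative error)² to (δQ/Q)²:
  (3·δx/x)² = (3×0.110)² = 0.109;  (1·δa/a)² = (1×0.00634)² = 4.01e-05;  (-1·δu/u)² = (-1×0.0854)² = 0.00729;  (3·δy/y)² = (3×0.0768)² = 0.0531
δQ/Q = √(0.169) = 0.412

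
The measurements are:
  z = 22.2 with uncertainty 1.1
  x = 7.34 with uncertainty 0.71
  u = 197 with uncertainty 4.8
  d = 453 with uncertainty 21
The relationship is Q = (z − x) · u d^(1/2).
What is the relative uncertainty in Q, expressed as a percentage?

Let w = z − x = 14.9. δw = √(δz² + δx²) = √(1.21 + 0.504) = 1.31, so δw/w = 0.0881.
Q is then a monomial in w, u, d:
δQ/Q = √((δw/w)² + (1·δu/u)² + (½·δd/d)²) = √(0.00776 + 0.000594 + 0.000537) = 0.0943

9.43%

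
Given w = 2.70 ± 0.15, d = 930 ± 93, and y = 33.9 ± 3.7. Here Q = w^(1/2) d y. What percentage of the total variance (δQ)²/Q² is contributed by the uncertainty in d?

44.1%

(δQ/Q)² = (½·δw/w)² + (1·δd/d)² + (1·δy/y)²
  w term: (0.5×0.0556)² = 0.000772
  d term: (1×0.100)² = 0.0100
  y term: (1×0.109)² = 0.0119
Total = 0.0227. Share from d = 0.0100/0.0227 = 0.441.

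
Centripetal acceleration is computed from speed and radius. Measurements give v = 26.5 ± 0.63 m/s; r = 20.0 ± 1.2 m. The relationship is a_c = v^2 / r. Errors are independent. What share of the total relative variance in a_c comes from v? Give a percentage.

38.6%

(δa_c/a_c)² = (2·δv/v)² + (-1·δr/r)²
  v term: (2×0.0238)² = 0.00226
  r term: (-1×0.0600)² = 0.00360
Total = 0.00586. Share from v = 0.00226/0.00586 = 0.386.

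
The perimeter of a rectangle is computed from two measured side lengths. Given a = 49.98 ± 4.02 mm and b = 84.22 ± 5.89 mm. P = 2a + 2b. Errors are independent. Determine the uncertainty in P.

14.3 mm

P is a linear combination, so absolute uncertainties add in quadrature:
  (2·δa)² = 64.6;  (2·δb)² = 139
δP = √(203) = 14.3 mm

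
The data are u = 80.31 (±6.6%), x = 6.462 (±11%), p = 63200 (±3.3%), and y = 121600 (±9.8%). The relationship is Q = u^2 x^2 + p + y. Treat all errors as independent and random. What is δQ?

Let w = u^2·x^2 = 269300. δw/w = √((2·δu/u)² + (2·δx/x)²) = √(0.0174 + 0.0484) = 0.257, so δw = 69100.
Q = w + p + y: δQ = √(δw² + δp² + δy²) = √(4.77e+09 + 4.35e+06 + 1.42e+08) = 70100

70100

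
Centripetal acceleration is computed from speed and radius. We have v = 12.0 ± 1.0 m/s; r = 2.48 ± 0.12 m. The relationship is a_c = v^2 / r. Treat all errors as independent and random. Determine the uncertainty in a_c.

10.1 m/s^2

Each factor contributes (exponent × relative error)² to (δa_c/a_c)²:
  (2·δv/v)² = (2×0.0833)² = 0.0278;  (-1·δr/r)² = (-1×0.0484)² = 0.00234
δa_c/a_c = √(0.0301) = 0.174
a_c = 58.1 m/s^2, so δa_c = 0.174 × 58.1 = 10.1 m/s^2.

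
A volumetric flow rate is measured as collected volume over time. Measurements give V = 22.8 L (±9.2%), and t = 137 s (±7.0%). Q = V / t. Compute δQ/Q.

0.116

Q is a product of powers, so relative uncertainties combine in quadrature:
  (1·δV/V)² = (1×0.0920)² = 0.00846;  (-1·δt/t)² = (-1×0.0700)² = 0.00490
δQ/Q = √(0.0134) = 0.116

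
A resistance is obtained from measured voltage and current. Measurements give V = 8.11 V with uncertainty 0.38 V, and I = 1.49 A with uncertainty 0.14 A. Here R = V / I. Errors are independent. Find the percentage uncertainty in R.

10.5%

For a monomial R ∝ V, I^-1, fractional errors add in quadrature:
  (1·δV/V)² = (1×0.0469)² = 0.00220;  (-1·δI/I)² = (-1×0.0940)² = 0.00883
δR/R = √(0.0110) = 0.105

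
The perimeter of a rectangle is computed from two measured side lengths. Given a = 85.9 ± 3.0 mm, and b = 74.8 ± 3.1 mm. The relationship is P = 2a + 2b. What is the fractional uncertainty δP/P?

Each term contributes (cᵢ δxᵢ)² to (δP)²:
  (2·δa)² = 36.0;  (2·δb)² = 38.4
δP = √(74.4) = 8.63 mm
P = 321 mm, so δP/P = 8.63/321 = 0.0268.

0.0268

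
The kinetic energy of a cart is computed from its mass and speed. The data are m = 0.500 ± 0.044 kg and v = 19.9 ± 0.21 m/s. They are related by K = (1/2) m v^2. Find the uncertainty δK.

8.96 J

Each factor contributes (exponent × relative error)² to (δK/K)²:
  (1·δm/m)² = (1×0.0880)² = 0.00774;  (2·δv/v)² = (2×0.0106)² = 0.000445
δK/K = √(0.00819) = 0.0905
K = 99.0 J, so δK = 0.0905 × 99.0 = 8.96 J.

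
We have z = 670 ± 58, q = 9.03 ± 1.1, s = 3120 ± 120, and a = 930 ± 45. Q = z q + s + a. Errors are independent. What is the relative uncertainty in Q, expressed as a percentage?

9.04%

Let p = z·q = 6050. δp/p = √((1·δz/z)² + (1·δq/q)²) = √(0.00749 + 0.0148) = 0.149, so δp = 904.
Q = p + s + a: δQ = √(δp² + δs² + δa²) = √(8.17e+05 + 14400 + 2020) = 913
Q = 10100, so δQ/Q = 913/10100 = 0.0904.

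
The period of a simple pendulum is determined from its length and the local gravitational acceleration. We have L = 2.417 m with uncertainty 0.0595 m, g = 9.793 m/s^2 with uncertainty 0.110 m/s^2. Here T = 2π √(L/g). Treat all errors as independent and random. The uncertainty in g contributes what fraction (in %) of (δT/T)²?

17.2%

(δT/T)² = (½·δL/L)² + (−½·δg/g)²
  L term: (0.5×0.0246)² = 0.000152
  g term: (-0.5×0.0112)² = 3.15e-05
Total = 0.000183. Share from g = 3.15e-05/0.000183 = 0.172.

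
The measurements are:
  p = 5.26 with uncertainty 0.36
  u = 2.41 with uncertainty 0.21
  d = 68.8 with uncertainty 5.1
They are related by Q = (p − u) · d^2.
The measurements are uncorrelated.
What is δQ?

2810

Let w = p − u = 2.85. δw = √(δp² + δu²) = √(0.130 + 0.0441) = 0.417, so δw/w = 0.146.
Q is then a monomial in w, d:
δQ/Q = √((δw/w)² + (2·δd/d)²) = √(0.0214 + 0.0220) = 0.208
Q = 13500, so δQ = 0.208 × 13500 = 2810.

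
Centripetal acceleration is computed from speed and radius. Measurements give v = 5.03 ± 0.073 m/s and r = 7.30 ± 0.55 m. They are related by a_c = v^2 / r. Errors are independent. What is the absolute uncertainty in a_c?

Each factor contributes (exponent × relative error)² to (δa_c/a_c)²:
  (2·δv/v)² = (2×0.0145)² = 0.000842;  (-1·δr/r)² = (-1×0.0753)² = 0.00568
δa_c/a_c = √(0.00652) = 0.0807
a_c = 3.47 m/s^2, so δa_c = 0.0807 × 3.47 = 0.280 m/s^2.

0.280 m/s^2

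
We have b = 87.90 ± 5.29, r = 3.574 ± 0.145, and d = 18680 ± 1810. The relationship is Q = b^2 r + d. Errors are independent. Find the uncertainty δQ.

Let p = b^2·r = 27610. δp/p = √((2·δb/b)² + (1·δr/r)²) = √(0.0145 + 0.00165) = 0.127, so δp = 3510.
Q = p + d: δQ = √(δp² + δd²) = √(1.23e+07 + 3.28e+06) = 3950

3950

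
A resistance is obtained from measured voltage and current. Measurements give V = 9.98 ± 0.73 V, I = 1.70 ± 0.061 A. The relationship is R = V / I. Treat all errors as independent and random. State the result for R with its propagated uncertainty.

5.87 ± 0.478 Ω

For a monomial R ∝ V, I^-1, fractional errors add in quadrature:
  (1·δV/V)² = (1×0.0731)² = 0.00535;  (-1·δI/I)² = (-1×0.0359)² = 0.00129
δR/R = √(0.00664) = 0.0815
R = 5.87 Ω, so δR = 0.0815 × 5.87 = 0.478 Ω.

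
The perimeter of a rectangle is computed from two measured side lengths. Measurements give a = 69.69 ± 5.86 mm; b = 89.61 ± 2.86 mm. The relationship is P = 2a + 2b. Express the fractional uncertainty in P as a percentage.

Sums and differences: (δP)² = Σ (cᵢ δxᵢ)².
  (2·δa)² = 137;  (2·δb)² = 32.7
δP = √(170) = 13.0 mm
P = 318.6 mm, so δP/P = 13.0/318.6 = 0.0409.

4.09%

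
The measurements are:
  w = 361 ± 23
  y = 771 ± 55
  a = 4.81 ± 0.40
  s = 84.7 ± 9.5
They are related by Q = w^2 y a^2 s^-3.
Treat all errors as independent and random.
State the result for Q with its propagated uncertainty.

3830 ± 1540

For a monomial Q ∝ w^2, y, a^2, s^-3, fractional errors add in quadrature:
  (2·δw/w)² = (2×0.0637)² = 0.0162;  (1·δy/y)² = (1×0.0713)² = 0.00509;  (2·δa/a)² = (2×0.0832)² = 0.0277;  (-3·δs/s)² = (-3×0.112)² = 0.113
δQ/Q = √(0.162) = 0.403
Q = 3830, so δQ = 0.403 × 3830 = 1540.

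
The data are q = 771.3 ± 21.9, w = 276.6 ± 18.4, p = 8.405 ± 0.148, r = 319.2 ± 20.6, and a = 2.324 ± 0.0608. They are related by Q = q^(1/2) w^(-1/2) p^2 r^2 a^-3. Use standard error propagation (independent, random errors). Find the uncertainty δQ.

1.53e+05

Relative error in a monomial: (δQ/Q)² = Σ (nᵢ · δxᵢ/xᵢ)².
  (½·δq/q)² = (0.5×0.0284)² = 0.000202;  (−½·δw/w)² = (-0.5×0.0665)² = 0.00111;  (2·δp/p)² = (2×0.0176)² = 0.00124;  (2·δr/r)² = (2×0.0645)² = 0.0167;  (-3·δa/a)² = (-3×0.0262)² = 0.00616
δQ/Q = √(0.0254) = 0.159
Q = 957600, so δQ = 0.159 × 957600 = 1.53e+05.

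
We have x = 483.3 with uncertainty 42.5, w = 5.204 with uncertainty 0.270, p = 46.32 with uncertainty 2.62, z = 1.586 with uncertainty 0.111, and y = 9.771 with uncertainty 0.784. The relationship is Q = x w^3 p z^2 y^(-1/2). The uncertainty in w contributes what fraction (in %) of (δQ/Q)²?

43.0%

(δQ/Q)² = (1·δx/x)² + (3·δw/w)² + (1·δp/p)² + (2·δz/z)² + (−½·δy/y)²
  x term: (1×0.0879)² = 0.00773
  w term: (3×0.0519)² = 0.0242
  p term: (1×0.0566)² = 0.00320
  z term: (2×0.0700)² = 0.0196
  y term: (-0.5×0.0802)² = 0.00161
Total = 0.0564. Share from w = 0.0242/0.0564 = 0.430.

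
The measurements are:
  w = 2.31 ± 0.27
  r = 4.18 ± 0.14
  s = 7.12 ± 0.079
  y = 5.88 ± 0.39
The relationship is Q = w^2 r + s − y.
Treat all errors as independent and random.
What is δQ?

5.28

Let p = w^2·r = 22.3. δp/p = √((2·δw/w)² + (1·δr/r)²) = √(0.0546 + 0.00112) = 0.236, so δp = 5.27.
Q = p + s − y: δQ = √(δp² + δs² + δy²) = √(27.7 + 0.00624 + 0.152) = 5.28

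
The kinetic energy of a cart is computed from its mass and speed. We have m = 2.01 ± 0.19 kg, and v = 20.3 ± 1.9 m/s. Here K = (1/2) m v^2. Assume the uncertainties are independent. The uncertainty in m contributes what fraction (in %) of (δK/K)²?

20.3%

(δK/K)² = (1·δm/m)² + (2·δv/v)²
  m term: (1×0.0945)² = 0.00894
  v term: (2×0.0936)² = 0.0350
Total = 0.0440. Share from m = 0.00894/0.0440 = 0.203.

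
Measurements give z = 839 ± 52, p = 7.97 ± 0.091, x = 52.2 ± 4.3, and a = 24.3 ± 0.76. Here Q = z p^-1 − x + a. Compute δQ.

Let w = z·p^-1 = 105. δw/w = √((1·δz/z)² + (-1·δp/p)²) = √(0.00384 + 0.000130) = 0.0630, so δw = 6.63.
Q = w − x + a: δQ = √(δw² + δx² + δa²) = √(44.0 + 18.5 + 0.578) = 7.94

7.94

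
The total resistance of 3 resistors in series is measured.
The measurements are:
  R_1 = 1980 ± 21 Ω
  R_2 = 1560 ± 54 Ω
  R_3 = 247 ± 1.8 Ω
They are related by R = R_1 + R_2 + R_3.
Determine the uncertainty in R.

58.0 Ω

Each term contributes (cᵢ δxᵢ)² to (δR)²:
  (δR_1)² = 441;  (δR_2)² = 2920;  (δR_3)² = 3.24
δR = √(3360) = 58.0 Ω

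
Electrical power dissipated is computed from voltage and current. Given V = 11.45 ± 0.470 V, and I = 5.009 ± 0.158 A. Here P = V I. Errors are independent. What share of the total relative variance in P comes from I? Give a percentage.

37.1%

(δP/P)² = (1·δV/V)² + (1·δI/I)²
  V term: (1×0.0410)² = 0.00168
  I term: (1×0.0315)² = 0.000995
Total = 0.00268. Share from I = 0.000995/0.00268 = 0.371.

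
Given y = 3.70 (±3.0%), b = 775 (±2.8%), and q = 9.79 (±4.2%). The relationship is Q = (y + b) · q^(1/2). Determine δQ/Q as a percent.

3.49%

Let u = y + b = 779. δu = √(δy² + δb²) = √(0.0123 + 471) = 21.7, so δu/u = 0.0279.
Q is then a monomial in u, q:
δQ/Q = √((δu/u)² + (½·δq/q)²) = √(0.000777 + 0.000441) = 0.0349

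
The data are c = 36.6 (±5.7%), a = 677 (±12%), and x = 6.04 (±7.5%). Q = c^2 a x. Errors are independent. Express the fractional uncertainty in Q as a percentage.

18.2%

Each factor contributes (exponent × relative error)² to (δQ/Q)²:
  (2·δc/c)² = (2×0.0570)² = 0.0130;  (1·δa/a)² = (1×0.120)² = 0.0144;  (1·δx/x)² = (1×0.0750)² = 0.00562
δQ/Q = √(0.0330) = 0.182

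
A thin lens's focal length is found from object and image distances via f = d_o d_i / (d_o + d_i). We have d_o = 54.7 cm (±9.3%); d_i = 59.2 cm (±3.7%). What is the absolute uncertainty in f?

1.46 cm

∂f/∂d_o = (d_i/(d_o+d_i))² = 0.270;  ∂f/∂d_i = (d_o/(d_o+d_i))² = 0.231
δf = √((∂f/∂d_o · δd_o)² + (∂f/∂d_i · δd_i)²) = √(1.89 + 0.255) = 1.46 cm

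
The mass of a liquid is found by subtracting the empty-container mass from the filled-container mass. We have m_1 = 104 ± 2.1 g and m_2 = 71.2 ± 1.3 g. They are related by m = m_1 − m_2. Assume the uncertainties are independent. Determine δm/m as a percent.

7.53%

Sums and differences: (δm)² = Σ (cᵢ δxᵢ)².
  (δm_1)² = 4.41;  (δm_2)² = 1.69
δm = √(6.10) = 2.47 g
m = 32.8 g, so δm/m = 2.47/32.8 = 0.0753.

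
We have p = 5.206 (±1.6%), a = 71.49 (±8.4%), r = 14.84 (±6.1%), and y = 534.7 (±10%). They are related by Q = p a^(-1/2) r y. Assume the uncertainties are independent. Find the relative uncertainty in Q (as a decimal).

Each factor contributes (exponent × relative error)² to (δQ/Q)²:
  (1·δp/p)² = (1×0.0160)² = 0.000256;  (−½·δa/a)² = (-0.5×0.0840)² = 0.00176;  (1·δr/r)² = (1×0.0610)² = 0.00372;  (1·δy/y)² = (1×0.100)² = 0.0100
δQ/Q = √(0.0157) = 0.125

0.125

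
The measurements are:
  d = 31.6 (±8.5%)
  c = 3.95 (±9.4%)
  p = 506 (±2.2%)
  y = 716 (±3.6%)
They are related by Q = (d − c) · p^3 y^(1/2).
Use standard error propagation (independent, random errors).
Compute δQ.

1.15e+10

Let u = d − c = 27.7. δu = √(δd² + δc²) = √(7.21 + 0.138) = 2.71, so δu/u = 0.0981.
Q is then a monomial in u, p, y:
δQ/Q = √((δu/u)² + (3·δp/p)² + (½·δy/y)²) = √(0.00962 + 0.00436 + 0.000324) = 0.120
Q = 9.59e+10, so δQ = 0.120 × 9.59e+10 = 1.15e+10.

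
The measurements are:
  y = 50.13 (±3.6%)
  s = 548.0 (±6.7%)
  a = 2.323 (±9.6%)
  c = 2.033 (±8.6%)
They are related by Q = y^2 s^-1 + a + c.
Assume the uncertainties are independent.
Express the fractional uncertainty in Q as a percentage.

Let p = y^2·s^-1 = 4.586. δp/p = √((2·δy/y)² + (-1·δs/s)²) = √(0.00518 + 0.00449) = 0.0984, so δp = 0.451.
Q = p + a + c: δQ = √(δp² + δa² + δc²) = √(0.203 + 0.0497 + 0.0306) = 0.533
Q = 8.942, so δQ/Q = 0.533/8.942 = 0.0596.

5.96%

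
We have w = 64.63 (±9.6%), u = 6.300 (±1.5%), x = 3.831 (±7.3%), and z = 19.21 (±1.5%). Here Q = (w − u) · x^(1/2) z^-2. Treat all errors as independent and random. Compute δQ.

0.0360

Let h = w − u = 58.33. δh = √(δw² + δu²) = √(38.5 + 0.00893) = 6.21, so δh/h = 0.106.
Q is then a monomial in h, x, z:
δQ/Q = √((δh/h)² + (½·δx/x)² + (-2·δz/z)²) = √(0.0113 + 0.00133 + 0.000900) = 0.116
Q = 0.3094, so δQ = 0.116 × 0.3094 = 0.0360.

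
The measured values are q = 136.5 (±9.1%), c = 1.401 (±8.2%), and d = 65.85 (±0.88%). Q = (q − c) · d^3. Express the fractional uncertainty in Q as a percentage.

9.57%

Let u = q − c = 135.1. δu = √(δq² + δc²) = √(154 + 0.0132) = 12.4, so δu/u = 0.0919.
Q is then a monomial in u, d:
δQ/Q = √((δu/u)² + (3·δd/d)²) = √(0.00845 + 0.000697) = 0.0957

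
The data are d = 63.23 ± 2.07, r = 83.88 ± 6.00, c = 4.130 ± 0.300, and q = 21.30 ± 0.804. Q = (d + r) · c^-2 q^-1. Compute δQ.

0.0632

Let u = d + r = 147.1. δu = √(δd² + δr²) = √(4.28 + 36.0) = 6.35, so δu/u = 0.0431.
Q is then a monomial in u, c, q:
δQ/Q = √((δu/u)² + (-2·δc/c)² + (-1·δq/q)²) = √(0.00186 + 0.0211 + 0.00142) = 0.156
Q = 0.4049, so δQ = 0.156 × 0.4049 = 0.0632.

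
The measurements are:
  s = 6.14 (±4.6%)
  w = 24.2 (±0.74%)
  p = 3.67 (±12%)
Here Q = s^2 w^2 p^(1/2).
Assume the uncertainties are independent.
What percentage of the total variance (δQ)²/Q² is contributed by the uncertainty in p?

(δQ/Q)² = (2·δs/s)² + (2·δw/w)² + (½·δp/p)²
  s term: (2×0.0460)² = 0.00846
  w term: (2×0.00740)² = 0.000219
  p term: (0.5×0.120)² = 0.00360
Total = 0.0123. Share from p = 0.00360/0.0123 = 0.293.

29.3%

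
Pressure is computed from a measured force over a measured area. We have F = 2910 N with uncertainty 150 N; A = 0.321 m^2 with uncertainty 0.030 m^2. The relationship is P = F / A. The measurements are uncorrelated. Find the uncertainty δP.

968 Pa

Since P is a product/quotient, work with relative uncertainties:
  (1·δF/F)² = (1×0.0515)² = 0.00266;  (-1·δA/A)² = (-1×0.0935)² = 0.00873
δP/P = √(0.0114) = 0.107
P = 9070 Pa, so δP = 0.107 × 9070 = 968 Pa.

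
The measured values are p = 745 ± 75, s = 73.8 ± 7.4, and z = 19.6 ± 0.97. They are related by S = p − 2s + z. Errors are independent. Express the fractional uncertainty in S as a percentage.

12.4%

Absolute uncertainties add in quadrature for a linear combination:
  (δp)² = 5620;  (2·δs)² = 219;  (δz)² = 0.941
δS = √(5840) = 76.5
S = 617, so δS/S = 76.5/617 = 0.124.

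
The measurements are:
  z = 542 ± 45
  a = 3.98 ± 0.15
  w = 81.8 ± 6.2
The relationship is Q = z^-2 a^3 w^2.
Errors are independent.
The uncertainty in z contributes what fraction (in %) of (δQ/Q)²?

43.5%

(δQ/Q)² = (-2·δz/z)² + (3·δa/a)² + (2·δw/w)²
  z term: (-2×0.0830)² = 0.0276
  a term: (3×0.0377)² = 0.0128
  w term: (2×0.0758)² = 0.0230
Total = 0.0633. Share from z = 0.0276/0.0633 = 0.435.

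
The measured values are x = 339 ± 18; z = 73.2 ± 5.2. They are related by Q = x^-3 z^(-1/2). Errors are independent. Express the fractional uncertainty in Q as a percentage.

16.3%

Since Q is a product/quotient, work with relative uncertainties:
  (-3·δx/x)² = (-3×0.0531)² = 0.0254;  (−½·δz/z)² = (-0.5×0.0710)² = 0.00126
δQ/Q = √(0.0266) = 0.163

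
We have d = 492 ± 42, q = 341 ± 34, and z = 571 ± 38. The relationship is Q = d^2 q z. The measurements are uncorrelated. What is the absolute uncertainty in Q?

9.83e+09

For a monomial Q ∝ d^2, q, z, fractional errors add in quadrature:
  (2·δd/d)² = (2×0.0854)² = 0.0291;  (1·δq/q)² = (1×0.0997)² = 0.00994;  (1·δz/z)² = (1×0.0665)² = 0.00443
δQ/Q = √(0.0435) = 0.209
Q = 4.71e+10, so δQ = 0.209 × 4.71e+10 = 9.83e+09.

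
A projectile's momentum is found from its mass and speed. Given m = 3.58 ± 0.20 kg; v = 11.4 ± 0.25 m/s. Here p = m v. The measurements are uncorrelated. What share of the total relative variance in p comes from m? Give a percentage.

86.6%

(δp/p)² = (1·δm/m)² + (1·δv/v)²
  m term: (1×0.0559)² = 0.00312
  v term: (1×0.0219)² = 0.000481
Total = 0.00360. Share from m = 0.00312/0.00360 = 0.866.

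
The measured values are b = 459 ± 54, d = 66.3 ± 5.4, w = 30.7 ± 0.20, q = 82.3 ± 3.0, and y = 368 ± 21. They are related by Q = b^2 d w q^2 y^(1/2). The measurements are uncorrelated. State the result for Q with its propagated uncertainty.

Each factor contributes (exponent × relative error)² to (δQ/Q)²:
  (2·δb/b)² = (2×0.118)² = 0.0554;  (1·δd/d)² = (1×0.0814)² = 0.00663;  (1·δw/w)² = (1×0.00651)² = 4.24e-05;  (2·δq/q)² = (2×0.0365)² = 0.00531;  (½·δy/y)² = (0.5×0.0571)² = 0.000814
δQ/Q = √(0.0682) = 0.261
Q = 5.57e+13, so δQ = 0.261 × 5.57e+13 = 1.45e+13.

(5.57 ± 1.45) × 10^13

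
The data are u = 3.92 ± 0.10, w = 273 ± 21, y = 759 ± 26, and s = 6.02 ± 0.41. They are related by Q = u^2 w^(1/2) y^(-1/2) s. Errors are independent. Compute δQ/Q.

For a monomial Q ∝ u^2, w^(1/2), y^(-1/2), s, fractional errors add in quadrature:
  (2·δu/u)² = (2×0.0255)² = 0.00260;  (½·δw/w)² = (0.5×0.0769)² = 0.00148;  (−½·δy/y)² = (-0.5×0.0343)² = 0.000293;  (1·δs/s)² = (1×0.0681)² = 0.00464
δQ/Q = √(0.00901) = 0.0949

0.0949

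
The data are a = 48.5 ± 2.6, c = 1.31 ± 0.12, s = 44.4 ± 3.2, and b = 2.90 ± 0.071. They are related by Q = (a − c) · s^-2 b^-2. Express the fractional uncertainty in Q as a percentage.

16.2%

Let u = a − c = 47.2. δu = √(δa² + δc²) = √(6.76 + 0.0144) = 2.60, so δu/u = 0.0552.
Q is then a monomial in u, s, b:
δQ/Q = √((δu/u)² + (-2·δs/s)² + (-2·δb/b)²) = √(0.00304 + 0.0208 + 0.00240) = 0.162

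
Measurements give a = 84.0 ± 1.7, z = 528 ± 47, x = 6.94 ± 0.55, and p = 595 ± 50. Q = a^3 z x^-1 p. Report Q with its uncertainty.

(2.68 ± 0.424) × 10^10

Relative error in a monomial: (δQ/Q)² = Σ (nᵢ · δxᵢ/xᵢ)².
  (3·δa/a)² = (3×0.0202)² = 0.00369;  (1·δz/z)² = (1×0.0890)² = 0.00792;  (-1·δx/x)² = (-1×0.0793)² = 0.00628;  (1·δp/p)² = (1×0.0840)² = 0.00706
δQ/Q = √(0.0250) = 0.158
Q = 2.68e+10, so δQ = 0.158 × 2.68e+10 = 4.24e+09.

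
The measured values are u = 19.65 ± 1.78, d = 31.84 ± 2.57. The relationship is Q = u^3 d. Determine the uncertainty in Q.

Each factor contributes (exponent × relative error)² to (δQ/Q)²:
  (3·δu/u)² = (3×0.0906)² = 0.0739;  (1·δd/d)² = (1×0.0807)² = 0.00652
δQ/Q = √(0.0804) = 0.283
Q = 241600, so δQ = 0.283 × 241600 = 68500.

68500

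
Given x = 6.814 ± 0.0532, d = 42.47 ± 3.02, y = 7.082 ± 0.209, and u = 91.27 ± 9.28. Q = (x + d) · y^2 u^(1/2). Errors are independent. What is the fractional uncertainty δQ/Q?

Let w = x + d = 49.28. δw = √(δx² + δd²) = √(0.00283 + 9.12) = 3.02, so δw/w = 0.0613.
Q is then a monomial in w, y, u:
δQ/Q = √((δw/w)² + (2·δy/y)² + (½·δu/u)²) = √(0.00376 + 0.00348 + 0.00258) = 0.0991

0.0991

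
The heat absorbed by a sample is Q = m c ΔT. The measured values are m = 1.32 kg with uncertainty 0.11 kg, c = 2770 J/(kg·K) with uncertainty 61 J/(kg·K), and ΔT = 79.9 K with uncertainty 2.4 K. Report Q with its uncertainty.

Each factor contributes (exponent × relative error)² to (δQ/Q)²:
  (1·δm/m)² = (1×0.0833)² = 0.00694;  (1·δc/c)² = (1×0.0220)² = 0.000485;  (1·δΔT/ΔT)² = (1×0.0300)² = 0.000902
δQ/Q = √(0.00833) = 0.0913
Q = 2.92e+05 J, so δQ = 0.0913 × 2.92e+05 = 26700 J.

(2.92 ± 0.267) × 10^5 J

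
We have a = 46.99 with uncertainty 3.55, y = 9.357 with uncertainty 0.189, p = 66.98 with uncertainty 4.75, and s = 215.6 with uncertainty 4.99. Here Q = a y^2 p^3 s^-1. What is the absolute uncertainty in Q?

Each factor contributes (exponent × relative error)² to (δQ/Q)²:
  (1·δa/a)² = (1×0.0755)² = 0.00571;  (2·δy/y)² = (2×0.0202)² = 0.00163;  (3·δp/p)² = (3×0.0709)² = 0.0453;  (-1·δs/s)² = (-1×0.0231)² = 0.000536
δQ/Q = √(0.0531) = 0.231
Q = 5.734e+06, so δQ = 0.231 × 5.734e+06 = 1.32e+06.

1.32e+06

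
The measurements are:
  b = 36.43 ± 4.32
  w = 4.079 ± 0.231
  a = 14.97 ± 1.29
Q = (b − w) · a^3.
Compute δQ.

Let u = b − w = 32.35. δu = √(δb² + δw²) = √(18.7 + 0.0534) = 4.33, so δu/u = 0.134.
Q is then a monomial in u, a:
δQ/Q = √((δu/u)² + (3·δa/a)²) = √(0.0179 + 0.0668) = 0.291
Q = 108500, so δQ = 0.291 × 108500 = 31600.

31600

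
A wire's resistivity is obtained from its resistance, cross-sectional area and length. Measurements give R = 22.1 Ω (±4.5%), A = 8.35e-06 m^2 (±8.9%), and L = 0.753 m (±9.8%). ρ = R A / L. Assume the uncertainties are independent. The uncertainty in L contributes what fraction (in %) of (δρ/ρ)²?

(δρ/ρ)² = (1·δR/R)² + (1·δA/A)² + (-1·δL/L)²
  R term: (1×0.0450)² = 0.00202
  A term: (1×0.0890)² = 0.00792
  L term: (-1×0.0980)² = 0.00960
Total = 0.0196. Share from L = 0.00960/0.0196 = 0.491.

49.1%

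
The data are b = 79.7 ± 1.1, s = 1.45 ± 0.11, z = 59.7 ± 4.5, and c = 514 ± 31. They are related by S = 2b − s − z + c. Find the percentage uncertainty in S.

S is a linear combination, so absolute uncertainties add in quadrature:
  (2·δb)² = 4.84;  (δs)² = 0.0121;  (δz)² = 20.2;  (δc)² = 961
δS = √(986) = 31.4
S = 612, so δS/S = 31.4/612 = 0.0513.

5.13%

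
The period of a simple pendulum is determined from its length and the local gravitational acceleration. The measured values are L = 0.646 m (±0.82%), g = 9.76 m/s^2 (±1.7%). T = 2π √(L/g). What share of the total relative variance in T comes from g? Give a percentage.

81.1%

(δT/T)² = (½·δL/L)² + (−½·δg/g)²
  L term: (0.5×0.00820)² = 1.68e-05
  g term: (-0.5×0.0170)² = 7.23e-05
Total = 8.91e-05. Share from g = 7.23e-05/8.91e-05 = 0.811.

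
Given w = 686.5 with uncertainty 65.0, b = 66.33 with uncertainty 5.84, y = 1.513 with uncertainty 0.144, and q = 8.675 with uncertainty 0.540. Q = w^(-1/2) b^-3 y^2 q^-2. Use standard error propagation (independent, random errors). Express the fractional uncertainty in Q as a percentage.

35.2%

Q is a product of powers, so relative uncertainties combine in quadrature:
  (−½·δw/w)² = (-0.5×0.0947)² = 0.00224;  (-3·δb/b)² = (-3×0.0880)² = 0.0698;  (2·δy/y)² = (2×0.0952)² = 0.0362;  (-2·δq/q)² = (-2×0.0622)² = 0.0155
δQ/Q = √(0.124) = 0.352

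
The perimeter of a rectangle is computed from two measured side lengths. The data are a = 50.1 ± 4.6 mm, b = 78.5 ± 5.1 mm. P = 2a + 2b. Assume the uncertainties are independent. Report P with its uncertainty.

Each term contributes (cᵢ δxᵢ)² to (δP)²:
  (2·δa)² = 84.6;  (2·δb)² = 104
δP = √(189) = 13.7 mm
P = 257 mm.

257 ± 13.7 mm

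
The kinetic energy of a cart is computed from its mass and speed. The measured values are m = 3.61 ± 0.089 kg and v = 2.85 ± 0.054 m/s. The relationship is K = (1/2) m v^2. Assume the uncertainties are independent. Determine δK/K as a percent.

Each factor contributes (exponent × relative error)² to (δK/K)²:
  (1·δm/m)² = (1×0.0247)² = 0.000608;  (2·δv/v)² = (2×0.0189)² = 0.00144
δK/K = √(0.00204) = 0.0452

4.52%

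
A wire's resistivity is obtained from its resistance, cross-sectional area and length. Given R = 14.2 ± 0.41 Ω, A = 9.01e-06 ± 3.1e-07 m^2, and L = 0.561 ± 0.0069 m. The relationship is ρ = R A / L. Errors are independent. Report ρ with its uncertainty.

Since ρ is a product/quotient, work with relative uncertainties:
  (1·δR/R)² = (1×0.0289)² = 0.000834;  (1·δA/A)² = (1×0.0344)² = 0.00118;  (-1·δL/L)² = (-1×0.0123)² = 0.000151
δρ/ρ = √(0.00217) = 0.0466
ρ = 0.000228 Ω·m, so δρ = 0.0466 × 0.000228 = 1.06e-05 Ω·m.

(2.28 ± 0.106) × 10^-4 Ω·m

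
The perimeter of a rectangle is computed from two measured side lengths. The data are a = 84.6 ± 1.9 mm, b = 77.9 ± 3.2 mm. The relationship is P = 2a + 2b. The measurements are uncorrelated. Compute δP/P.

0.0229

Each term contributes (cᵢ δxᵢ)² to (δP)²:
  (2·δa)² = 14.4;  (2·δb)² = 41.0
δP = √(55.4) = 7.44 mm
P = 325 mm, so δP/P = 7.44/325 = 0.0229.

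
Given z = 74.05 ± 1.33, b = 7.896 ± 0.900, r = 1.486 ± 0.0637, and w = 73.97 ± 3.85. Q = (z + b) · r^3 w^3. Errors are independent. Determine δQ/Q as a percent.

20.3%

Let u = z + b = 81.95. δu = √(δz² + δb²) = √(1.77 + 0.810) = 1.61, so δu/u = 0.0196.
Q is then a monomial in u, r, w:
δQ/Q = √((δu/u)² + (3·δr/r)² + (3·δw/w)²) = √(0.000384 + 0.0165 + 0.0244) = 0.203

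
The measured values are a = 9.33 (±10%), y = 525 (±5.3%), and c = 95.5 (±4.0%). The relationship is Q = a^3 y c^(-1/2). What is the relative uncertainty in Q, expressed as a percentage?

For a monomial Q ∝ a^3, y, c^(-1/2), fractional errors add in quadrature:
  (3·δa/a)² = (3×0.100)² = 0.0900;  (1·δy/y)² = (1×0.0530)² = 0.00281;  (−½·δc/c)² = (-0.5×0.0400)² = 0.000400
δQ/Q = √(0.0932) = 0.305

30.5%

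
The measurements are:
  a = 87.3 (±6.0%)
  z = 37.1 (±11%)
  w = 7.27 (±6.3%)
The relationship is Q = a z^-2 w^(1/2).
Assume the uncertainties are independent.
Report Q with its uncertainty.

0.171 ± 0.0394

Q is a product of powers, so relative uncertainties combine in quadrature:
  (1·δa/a)² = (1×0.0600)² = 0.00360;  (-2·δz/z)² = (-2×0.110)² = 0.0484;  (½·δw/w)² = (0.5×0.0630)² = 0.000992
δQ/Q = √(0.0530) = 0.230
Q = 0.171, so δQ = 0.230 × 0.171 = 0.0394.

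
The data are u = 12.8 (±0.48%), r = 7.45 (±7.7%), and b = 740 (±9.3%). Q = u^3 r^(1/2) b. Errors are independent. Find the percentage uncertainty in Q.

10.2%

For a monomial Q ∝ u^3, r^(1/2), b, fractional errors add in quadrature:
  (3·δu/u)² = (3×0.00480)² = 0.000207;  (½·δr/r)² = (0.5×0.0770)² = 0.00148;  (1·δb/b)² = (1×0.0930)² = 0.00865
δQ/Q = √(0.0103) = 0.102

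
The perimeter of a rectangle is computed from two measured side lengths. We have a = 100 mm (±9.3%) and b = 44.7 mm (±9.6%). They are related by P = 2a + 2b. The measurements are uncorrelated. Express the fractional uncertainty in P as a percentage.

For a sum/difference, combine absolute errors in quadrature:
  (2·δa)² = 346;  (2·δb)² = 73.7
δP = √(420) = 20.5 mm
P = 289 mm, so δP/P = 20.5/289 = 0.0708.

7.08%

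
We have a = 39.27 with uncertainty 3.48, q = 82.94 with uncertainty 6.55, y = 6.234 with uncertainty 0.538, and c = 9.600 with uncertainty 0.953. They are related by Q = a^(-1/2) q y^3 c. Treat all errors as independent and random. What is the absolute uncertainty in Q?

8980

Relative error in a monomial: (δQ/Q)² = Σ (nᵢ · δxᵢ/xᵢ)².
  (−½·δa/a)² = (-0.5×0.0886)² = 0.00196;  (1·δq/q)² = (1×0.0790)² = 0.00624;  (3·δy/y)² = (3×0.0863)² = 0.0670;  (1·δc/c)² = (1×0.0993)² = 0.00985
δQ/Q = √(0.0851) = 0.292
Q = 30780, so δQ = 0.292 × 30780 = 8980.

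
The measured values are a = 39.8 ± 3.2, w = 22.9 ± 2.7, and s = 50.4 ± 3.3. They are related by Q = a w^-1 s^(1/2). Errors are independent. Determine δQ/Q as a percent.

14.6%

Each factor contributes (exponent × relative error)² to (δQ/Q)²:
  (1·δa/a)² = (1×0.0804)² = 0.00646;  (-1·δw/w)² = (-1×0.118)² = 0.0139;  (½·δs/s)² = (0.5×0.0655)² = 0.00107
δQ/Q = √(0.0214) = 0.146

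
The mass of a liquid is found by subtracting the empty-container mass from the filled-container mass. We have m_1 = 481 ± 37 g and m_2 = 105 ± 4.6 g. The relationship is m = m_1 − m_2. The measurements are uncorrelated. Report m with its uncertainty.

376 ± 37.3 g

m is a linear combination, so absolute uncertainties add in quadrature:
  (δm_1)² = 1370;  (δm_2)² = 21.2
δm = √(1390) = 37.3 g
m = 376 g.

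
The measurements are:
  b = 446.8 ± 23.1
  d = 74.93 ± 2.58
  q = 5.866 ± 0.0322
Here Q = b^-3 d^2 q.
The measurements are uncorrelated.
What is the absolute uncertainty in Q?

Since Q is a product/quotient, work with relative uncertainties:
  (-3·δb/b)² = (-3×0.0517)² = 0.0241;  (2·δd/d)² = (2×0.0344)² = 0.00474;  (1·δq/q)² = (1×0.00549)² = 3.01e-05
δQ/Q = √(0.0288) = 0.170
Q = 0.0003692, so δQ = 0.170 × 0.0003692 = 6.27e-05.

6.27e-05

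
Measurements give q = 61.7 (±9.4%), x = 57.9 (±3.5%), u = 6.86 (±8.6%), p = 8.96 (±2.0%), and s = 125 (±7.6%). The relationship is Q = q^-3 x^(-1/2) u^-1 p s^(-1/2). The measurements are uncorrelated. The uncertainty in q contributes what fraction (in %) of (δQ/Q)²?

89.3%

(δQ/Q)² = (-3·δq/q)² + (−½·δx/x)² + (-1·δu/u)² + (1·δp/p)² + (−½·δs/s)²
  q term: (-3×0.0940)² = 0.0795
  x term: (-0.5×0.0350)² = 0.000306
  u term: (-1×0.0860)² = 0.00740
  p term: (1×0.0200)² = 0.000400
  s term: (-0.5×0.0760)² = 0.00144
Total = 0.0891. Share from q = 0.0795/0.0891 = 0.893.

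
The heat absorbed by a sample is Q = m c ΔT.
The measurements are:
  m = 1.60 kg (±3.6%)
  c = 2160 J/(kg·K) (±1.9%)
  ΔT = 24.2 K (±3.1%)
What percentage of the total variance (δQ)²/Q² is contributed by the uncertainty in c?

(δQ/Q)² = (1·δm/m)² + (1·δc/c)² + (1·δΔT/ΔT)²
  m term: (1×0.0360)² = 0.00130
  c term: (1×0.0190)² = 0.000361
  ΔT term: (1×0.0310)² = 0.000961
Total = 0.00262. Share from c = 0.000361/0.00262 = 0.138.

13.8%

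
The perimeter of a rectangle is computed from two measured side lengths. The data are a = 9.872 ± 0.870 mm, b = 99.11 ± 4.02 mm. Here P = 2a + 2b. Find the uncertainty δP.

Absolute uncertainties add in quadrature for a linear combination:
  (2·δa)² = 3.03;  (2·δb)² = 64.6
δP = √(67.7) = 8.23 mm

8.23 mm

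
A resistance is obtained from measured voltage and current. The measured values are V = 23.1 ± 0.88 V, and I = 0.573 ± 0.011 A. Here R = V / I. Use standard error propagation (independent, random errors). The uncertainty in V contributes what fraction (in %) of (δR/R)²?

79.7%

(δR/R)² = (1·δV/V)² + (-1·δI/I)²
  V term: (1×0.0381)² = 0.00145
  I term: (-1×0.0192)² = 0.000369
Total = 0.00182. Share from V = 0.00145/0.00182 = 0.797.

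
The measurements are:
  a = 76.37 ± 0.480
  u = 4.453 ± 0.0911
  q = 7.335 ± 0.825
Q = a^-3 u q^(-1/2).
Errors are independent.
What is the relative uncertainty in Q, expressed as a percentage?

6.27%

Since Q is a product/quotient, work with relative uncertainties:
  (-3·δa/a)² = (-3×0.00629)² = 0.000356;  (1·δu/u)² = (1×0.0205)² = 0.000419;  (−½·δq/q)² = (-0.5×0.112)² = 0.00316
δQ/Q = √(0.00394) = 0.0627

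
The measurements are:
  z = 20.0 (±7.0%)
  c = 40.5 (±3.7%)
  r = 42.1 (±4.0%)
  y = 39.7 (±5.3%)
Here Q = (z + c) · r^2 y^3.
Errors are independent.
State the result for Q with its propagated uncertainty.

(6.71 ± 1.22) × 10^9

Let u = z + c = 60.5. δu = √(δz² + δc²) = √(1.96 + 2.25) = 2.05, so δu/u = 0.0339.
Q is then a monomial in u, r, y:
δQ/Q = √((δu/u)² + (2·δr/r)² + (3·δy/y)²) = √(0.00115 + 0.00640 + 0.0253) = 0.181
Q = 6.71e+09, so δQ = 0.181 × 6.71e+09 = 1.22e+09.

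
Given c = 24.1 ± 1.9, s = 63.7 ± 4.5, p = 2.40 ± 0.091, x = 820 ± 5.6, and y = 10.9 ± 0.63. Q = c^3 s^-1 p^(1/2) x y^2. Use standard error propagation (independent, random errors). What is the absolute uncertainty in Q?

Q is a product of powers, so relative uncertainties combine in quadrature:
  (3·δc/c)² = (3×0.0788)² = 0.0559;  (-1·δs/s)² = (-1×0.0706)² = 0.00499;  (½·δp/p)² = (0.5×0.0379)² = 0.000359;  (1·δx/x)² = (1×0.00683)² = 4.66e-05;  (2·δy/y)² = (2×0.0578)² = 0.0134
δQ/Q = √(0.0747) = 0.273
Q = 3.32e+07, so δQ = 0.273 × 3.32e+07 = 9.06e+06.

9.06e+06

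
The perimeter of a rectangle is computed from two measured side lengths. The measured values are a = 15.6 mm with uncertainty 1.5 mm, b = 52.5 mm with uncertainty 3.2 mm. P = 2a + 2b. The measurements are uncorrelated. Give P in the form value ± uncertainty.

136 ± 7.07 mm

P is a linear combination, so absolute uncertainties add in quadrature:
  (2·δa)² = 9.00;  (2·δb)² = 41.0
δP = √(50.0) = 7.07 mm
P = 136 mm.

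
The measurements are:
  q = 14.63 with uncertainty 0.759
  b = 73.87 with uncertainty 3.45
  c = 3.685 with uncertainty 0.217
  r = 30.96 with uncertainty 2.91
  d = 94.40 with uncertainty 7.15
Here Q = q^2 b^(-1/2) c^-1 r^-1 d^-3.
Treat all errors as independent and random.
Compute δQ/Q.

0.274

For a monomial Q ∝ q^2, b^(-1/2), c^-1, r^-1, d^-3, fractional errors add in quadrature:
  (2·δq/q)² = (2×0.0519)² = 0.0108;  (−½·δb/b)² = (-0.5×0.0467)² = 0.000545;  (-1·δc/c)² = (-1×0.0589)² = 0.00347;  (-1·δr/r)² = (-1×0.0940)² = 0.00883;  (-3·δd/d)² = (-3×0.0757)² = 0.0516
δQ/Q = √(0.0752) = 0.274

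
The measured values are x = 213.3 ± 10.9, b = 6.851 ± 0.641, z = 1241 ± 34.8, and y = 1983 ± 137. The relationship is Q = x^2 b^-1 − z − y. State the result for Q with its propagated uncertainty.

3417 ± 931

Let p = x^2·b^-1 = 6641. δp/p = √((2·δx/x)² + (-1·δb/b)²) = √(0.0104 + 0.00875) = 0.139, so δp = 920.
Q = p − z − y: δQ = √(δp² + δz² + δy²) = √(8.47e+05 + 1210 + 18800) = 931
Q = 3417.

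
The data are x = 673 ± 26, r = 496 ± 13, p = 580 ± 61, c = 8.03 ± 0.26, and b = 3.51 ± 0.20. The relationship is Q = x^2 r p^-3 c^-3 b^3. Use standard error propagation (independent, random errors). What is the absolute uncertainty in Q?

Since Q is a product/quotient, work with relative uncertainties:
  (2·δx/x)² = (2×0.0386)² = 0.00597;  (1·δr/r)² = (1×0.0262)² = 0.000687;  (-3·δp/p)² = (-3×0.105)² = 0.0996;  (-3·δc/c)² = (-3×0.0324)² = 0.00944;  (3·δb/b)² = (3×0.0570)² = 0.0292
δQ/Q = √(0.145) = 0.381
Q = 0.0962, so δQ = 0.381 × 0.0962 = 0.0366.

0.0366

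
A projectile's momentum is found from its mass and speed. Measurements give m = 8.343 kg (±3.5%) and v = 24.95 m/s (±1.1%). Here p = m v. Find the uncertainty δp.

For a monomial p ∝ m, v, fractional errors add in quadrature:
  (1·δm/m)² = (1×0.0350)² = 0.00123;  (1·δv/v)² = (1×0.0110)² = 0.000121
δp/p = √(0.00135) = 0.0367
p = 208.2 kg·m/s, so δp = 0.0367 × 208.2 = 7.64 kg·m/s.

7.64 kg·m/s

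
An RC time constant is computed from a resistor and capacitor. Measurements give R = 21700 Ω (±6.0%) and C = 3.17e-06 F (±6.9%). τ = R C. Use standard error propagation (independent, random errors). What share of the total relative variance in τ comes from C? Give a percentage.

56.9%

(δτ/τ)² = (1·δR/R)² + (1·δC/C)²
  R term: (1×0.0600)² = 0.00360
  C term: (1×0.0690)² = 0.00476
Total = 0.00836. Share from C = 0.00476/0.00836 = 0.569.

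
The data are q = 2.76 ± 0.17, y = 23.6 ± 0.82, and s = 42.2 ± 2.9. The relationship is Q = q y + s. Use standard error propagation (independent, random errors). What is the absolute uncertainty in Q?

5.44

Let p = q·y = 65.1. δp/p = √((1·δq/q)² + (1·δy/y)²) = √(0.00379 + 0.00121) = 0.0707, so δp = 4.61.
Q = p + s: δQ = √(δp² + δs²) = √(21.2 + 8.41) = 5.44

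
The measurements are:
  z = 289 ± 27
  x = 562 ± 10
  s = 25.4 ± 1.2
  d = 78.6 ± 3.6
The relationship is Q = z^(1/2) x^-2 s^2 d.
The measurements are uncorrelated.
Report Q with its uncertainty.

Since Q is a product/quotient, work with relative uncertainties:
  (½·δz/z)² = (0.5×0.0934)² = 0.00218;  (-2·δx/x)² = (-2×0.0178)² = 0.00127;  (2·δs/s)² = (2×0.0472)² = 0.00893;  (1·δd/d)² = (1×0.0458)² = 0.00210
δQ/Q = √(0.0145) = 0.120
Q = 2.73, so δQ = 0.120 × 2.73 = 0.328.

2.73 ± 0.328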